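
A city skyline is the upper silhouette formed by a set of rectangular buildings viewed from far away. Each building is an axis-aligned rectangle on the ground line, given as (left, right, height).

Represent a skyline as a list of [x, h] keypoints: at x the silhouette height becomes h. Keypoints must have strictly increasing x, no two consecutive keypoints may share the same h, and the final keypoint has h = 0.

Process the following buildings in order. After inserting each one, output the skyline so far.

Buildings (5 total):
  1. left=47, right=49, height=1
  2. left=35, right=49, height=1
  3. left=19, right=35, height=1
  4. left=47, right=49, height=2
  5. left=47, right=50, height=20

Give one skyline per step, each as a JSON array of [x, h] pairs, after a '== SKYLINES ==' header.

== SKYLINES ==
[[47,1],[49,0]]
[[35,1],[49,0]]
[[19,1],[49,0]]
[[19,1],[47,2],[49,0]]
[[19,1],[47,20],[50,0]]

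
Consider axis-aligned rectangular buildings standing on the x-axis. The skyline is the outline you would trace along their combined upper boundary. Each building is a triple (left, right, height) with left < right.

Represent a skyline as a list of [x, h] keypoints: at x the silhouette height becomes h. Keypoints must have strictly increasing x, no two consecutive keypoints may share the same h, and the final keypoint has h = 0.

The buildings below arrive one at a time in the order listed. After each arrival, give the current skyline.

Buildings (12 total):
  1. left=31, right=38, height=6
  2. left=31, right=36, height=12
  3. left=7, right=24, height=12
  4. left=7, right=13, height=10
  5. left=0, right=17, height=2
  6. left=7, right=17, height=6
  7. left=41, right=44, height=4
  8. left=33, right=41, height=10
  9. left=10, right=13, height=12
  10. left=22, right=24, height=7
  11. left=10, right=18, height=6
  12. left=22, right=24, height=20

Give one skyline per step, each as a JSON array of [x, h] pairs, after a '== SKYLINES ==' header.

== SKYLINES ==
[[31,6],[38,0]]
[[31,12],[36,6],[38,0]]
[[7,12],[24,0],[31,12],[36,6],[38,0]]
[[7,12],[24,0],[31,12],[36,6],[38,0]]
[[0,2],[7,12],[24,0],[31,12],[36,6],[38,0]]
[[0,2],[7,12],[24,0],[31,12],[36,6],[38,0]]
[[0,2],[7,12],[24,0],[31,12],[36,6],[38,0],[41,4],[44,0]]
[[0,2],[7,12],[24,0],[31,12],[36,10],[41,4],[44,0]]
[[0,2],[7,12],[24,0],[31,12],[36,10],[41,4],[44,0]]
[[0,2],[7,12],[24,0],[31,12],[36,10],[41,4],[44,0]]
[[0,2],[7,12],[24,0],[31,12],[36,10],[41,4],[44,0]]
[[0,2],[7,12],[22,20],[24,0],[31,12],[36,10],[41,4],[44,0]]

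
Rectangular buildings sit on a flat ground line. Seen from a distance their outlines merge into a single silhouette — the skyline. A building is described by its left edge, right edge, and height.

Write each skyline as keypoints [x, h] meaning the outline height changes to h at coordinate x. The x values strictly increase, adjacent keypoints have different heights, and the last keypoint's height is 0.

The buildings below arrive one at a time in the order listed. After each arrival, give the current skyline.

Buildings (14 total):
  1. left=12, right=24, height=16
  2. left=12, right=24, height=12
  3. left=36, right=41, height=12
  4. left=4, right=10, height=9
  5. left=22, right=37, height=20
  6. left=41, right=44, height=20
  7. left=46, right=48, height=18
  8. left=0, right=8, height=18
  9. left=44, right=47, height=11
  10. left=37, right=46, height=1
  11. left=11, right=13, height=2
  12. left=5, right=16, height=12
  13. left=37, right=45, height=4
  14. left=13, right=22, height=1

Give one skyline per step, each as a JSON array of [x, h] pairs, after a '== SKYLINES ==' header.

== SKYLINES ==
[[12,16],[24,0]]
[[12,16],[24,0]]
[[12,16],[24,0],[36,12],[41,0]]
[[4,9],[10,0],[12,16],[24,0],[36,12],[41,0]]
[[4,9],[10,0],[12,16],[22,20],[37,12],[41,0]]
[[4,9],[10,0],[12,16],[22,20],[37,12],[41,20],[44,0]]
[[4,9],[10,0],[12,16],[22,20],[37,12],[41,20],[44,0],[46,18],[48,0]]
[[0,18],[8,9],[10,0],[12,16],[22,20],[37,12],[41,20],[44,0],[46,18],[48,0]]
[[0,18],[8,9],[10,0],[12,16],[22,20],[37,12],[41,20],[44,11],[46,18],[48,0]]
[[0,18],[8,9],[10,0],[12,16],[22,20],[37,12],[41,20],[44,11],[46,18],[48,0]]
[[0,18],[8,9],[10,0],[11,2],[12,16],[22,20],[37,12],[41,20],[44,11],[46,18],[48,0]]
[[0,18],[8,12],[12,16],[22,20],[37,12],[41,20],[44,11],[46,18],[48,0]]
[[0,18],[8,12],[12,16],[22,20],[37,12],[41,20],[44,11],[46,18],[48,0]]
[[0,18],[8,12],[12,16],[22,20],[37,12],[41,20],[44,11],[46,18],[48,0]]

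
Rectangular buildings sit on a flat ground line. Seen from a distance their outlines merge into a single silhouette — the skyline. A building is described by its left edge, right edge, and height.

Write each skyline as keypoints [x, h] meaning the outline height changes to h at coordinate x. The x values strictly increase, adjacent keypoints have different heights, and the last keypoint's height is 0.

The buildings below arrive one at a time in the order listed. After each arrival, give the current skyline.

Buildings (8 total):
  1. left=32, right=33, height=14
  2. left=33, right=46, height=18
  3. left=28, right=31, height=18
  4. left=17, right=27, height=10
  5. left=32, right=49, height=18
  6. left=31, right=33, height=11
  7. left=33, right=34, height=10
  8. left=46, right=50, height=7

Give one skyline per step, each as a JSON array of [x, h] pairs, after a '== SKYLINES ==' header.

== SKYLINES ==
[[32,14],[33,0]]
[[32,14],[33,18],[46,0]]
[[28,18],[31,0],[32,14],[33,18],[46,0]]
[[17,10],[27,0],[28,18],[31,0],[32,14],[33,18],[46,0]]
[[17,10],[27,0],[28,18],[31,0],[32,18],[49,0]]
[[17,10],[27,0],[28,18],[31,11],[32,18],[49,0]]
[[17,10],[27,0],[28,18],[31,11],[32,18],[49,0]]
[[17,10],[27,0],[28,18],[31,11],[32,18],[49,7],[50,0]]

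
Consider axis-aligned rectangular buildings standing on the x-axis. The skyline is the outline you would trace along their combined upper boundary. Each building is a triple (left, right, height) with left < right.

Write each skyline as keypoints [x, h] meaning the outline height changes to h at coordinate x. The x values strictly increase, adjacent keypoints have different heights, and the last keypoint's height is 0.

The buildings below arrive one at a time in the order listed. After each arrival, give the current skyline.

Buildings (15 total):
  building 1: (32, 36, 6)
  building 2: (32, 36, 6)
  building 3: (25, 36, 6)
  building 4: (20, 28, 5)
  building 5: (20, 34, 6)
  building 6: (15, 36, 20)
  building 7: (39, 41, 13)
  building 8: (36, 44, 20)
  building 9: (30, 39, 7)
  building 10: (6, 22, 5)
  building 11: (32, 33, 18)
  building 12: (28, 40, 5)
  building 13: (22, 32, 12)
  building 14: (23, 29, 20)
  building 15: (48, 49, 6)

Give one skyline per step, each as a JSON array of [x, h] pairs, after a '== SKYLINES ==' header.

== SKYLINES ==
[[32,6],[36,0]]
[[32,6],[36,0]]
[[25,6],[36,0]]
[[20,5],[25,6],[36,0]]
[[20,6],[36,0]]
[[15,20],[36,0]]
[[15,20],[36,0],[39,13],[41,0]]
[[15,20],[44,0]]
[[15,20],[44,0]]
[[6,5],[15,20],[44,0]]
[[6,5],[15,20],[44,0]]
[[6,5],[15,20],[44,0]]
[[6,5],[15,20],[44,0]]
[[6,5],[15,20],[44,0]]
[[6,5],[15,20],[44,0],[48,6],[49,0]]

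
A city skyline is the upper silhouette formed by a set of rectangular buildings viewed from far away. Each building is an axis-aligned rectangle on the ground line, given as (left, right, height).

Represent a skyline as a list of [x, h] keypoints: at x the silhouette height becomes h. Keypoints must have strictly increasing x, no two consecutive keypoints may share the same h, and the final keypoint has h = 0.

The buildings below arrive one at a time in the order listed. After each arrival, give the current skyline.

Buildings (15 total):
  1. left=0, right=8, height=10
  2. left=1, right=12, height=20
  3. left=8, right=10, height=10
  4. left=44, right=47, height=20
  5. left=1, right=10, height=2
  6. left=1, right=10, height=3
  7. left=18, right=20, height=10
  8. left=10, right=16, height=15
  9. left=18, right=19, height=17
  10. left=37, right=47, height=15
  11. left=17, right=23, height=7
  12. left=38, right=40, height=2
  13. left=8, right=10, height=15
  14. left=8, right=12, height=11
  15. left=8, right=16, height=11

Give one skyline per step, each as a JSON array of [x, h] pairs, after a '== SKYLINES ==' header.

== SKYLINES ==
[[0,10],[8,0]]
[[0,10],[1,20],[12,0]]
[[0,10],[1,20],[12,0]]
[[0,10],[1,20],[12,0],[44,20],[47,0]]
[[0,10],[1,20],[12,0],[44,20],[47,0]]
[[0,10],[1,20],[12,0],[44,20],[47,0]]
[[0,10],[1,20],[12,0],[18,10],[20,0],[44,20],[47,0]]
[[0,10],[1,20],[12,15],[16,0],[18,10],[20,0],[44,20],[47,0]]
[[0,10],[1,20],[12,15],[16,0],[18,17],[19,10],[20,0],[44,20],[47,0]]
[[0,10],[1,20],[12,15],[16,0],[18,17],[19,10],[20,0],[37,15],[44,20],[47,0]]
[[0,10],[1,20],[12,15],[16,0],[17,7],[18,17],[19,10],[20,7],[23,0],[37,15],[44,20],[47,0]]
[[0,10],[1,20],[12,15],[16,0],[17,7],[18,17],[19,10],[20,7],[23,0],[37,15],[44,20],[47,0]]
[[0,10],[1,20],[12,15],[16,0],[17,7],[18,17],[19,10],[20,7],[23,0],[37,15],[44,20],[47,0]]
[[0,10],[1,20],[12,15],[16,0],[17,7],[18,17],[19,10],[20,7],[23,0],[37,15],[44,20],[47,0]]
[[0,10],[1,20],[12,15],[16,0],[17,7],[18,17],[19,10],[20,7],[23,0],[37,15],[44,20],[47,0]]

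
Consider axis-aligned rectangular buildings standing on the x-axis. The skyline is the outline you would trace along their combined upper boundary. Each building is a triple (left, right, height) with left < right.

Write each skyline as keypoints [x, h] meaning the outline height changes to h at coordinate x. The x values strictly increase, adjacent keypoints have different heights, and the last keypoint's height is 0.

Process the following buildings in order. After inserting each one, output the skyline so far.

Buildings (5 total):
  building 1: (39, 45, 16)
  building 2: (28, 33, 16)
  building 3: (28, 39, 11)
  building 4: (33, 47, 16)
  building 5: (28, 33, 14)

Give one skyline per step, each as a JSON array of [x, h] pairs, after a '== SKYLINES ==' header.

== SKYLINES ==
[[39,16],[45,0]]
[[28,16],[33,0],[39,16],[45,0]]
[[28,16],[33,11],[39,16],[45,0]]
[[28,16],[47,0]]
[[28,16],[47,0]]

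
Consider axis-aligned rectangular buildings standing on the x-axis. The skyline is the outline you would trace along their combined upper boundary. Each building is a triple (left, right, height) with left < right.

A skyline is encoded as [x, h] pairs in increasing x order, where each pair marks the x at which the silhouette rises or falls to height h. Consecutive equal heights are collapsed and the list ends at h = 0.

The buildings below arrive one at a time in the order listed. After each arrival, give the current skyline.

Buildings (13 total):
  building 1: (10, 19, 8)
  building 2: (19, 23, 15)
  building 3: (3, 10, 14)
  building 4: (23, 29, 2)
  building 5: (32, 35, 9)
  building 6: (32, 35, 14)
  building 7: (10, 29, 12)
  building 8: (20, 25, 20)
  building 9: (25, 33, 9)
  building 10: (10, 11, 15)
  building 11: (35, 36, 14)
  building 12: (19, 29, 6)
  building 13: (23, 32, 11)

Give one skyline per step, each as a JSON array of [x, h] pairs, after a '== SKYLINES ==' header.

== SKYLINES ==
[[10,8],[19,0]]
[[10,8],[19,15],[23,0]]
[[3,14],[10,8],[19,15],[23,0]]
[[3,14],[10,8],[19,15],[23,2],[29,0]]
[[3,14],[10,8],[19,15],[23,2],[29,0],[32,9],[35,0]]
[[3,14],[10,8],[19,15],[23,2],[29,0],[32,14],[35,0]]
[[3,14],[10,12],[19,15],[23,12],[29,0],[32,14],[35,0]]
[[3,14],[10,12],[19,15],[20,20],[25,12],[29,0],[32,14],[35,0]]
[[3,14],[10,12],[19,15],[20,20],[25,12],[29,9],[32,14],[35,0]]
[[3,14],[10,15],[11,12],[19,15],[20,20],[25,12],[29,9],[32,14],[35,0]]
[[3,14],[10,15],[11,12],[19,15],[20,20],[25,12],[29,9],[32,14],[36,0]]
[[3,14],[10,15],[11,12],[19,15],[20,20],[25,12],[29,9],[32,14],[36,0]]
[[3,14],[10,15],[11,12],[19,15],[20,20],[25,12],[29,11],[32,14],[36,0]]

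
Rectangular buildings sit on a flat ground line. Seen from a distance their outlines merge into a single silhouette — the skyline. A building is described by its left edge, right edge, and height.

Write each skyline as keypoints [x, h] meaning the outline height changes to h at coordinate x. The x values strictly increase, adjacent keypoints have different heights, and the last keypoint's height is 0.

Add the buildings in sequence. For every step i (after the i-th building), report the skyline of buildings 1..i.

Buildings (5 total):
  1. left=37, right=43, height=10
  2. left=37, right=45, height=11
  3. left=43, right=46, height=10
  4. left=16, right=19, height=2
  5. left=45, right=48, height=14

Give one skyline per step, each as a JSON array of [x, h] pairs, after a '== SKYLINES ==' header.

== SKYLINES ==
[[37,10],[43,0]]
[[37,11],[45,0]]
[[37,11],[45,10],[46,0]]
[[16,2],[19,0],[37,11],[45,10],[46,0]]
[[16,2],[19,0],[37,11],[45,14],[48,0]]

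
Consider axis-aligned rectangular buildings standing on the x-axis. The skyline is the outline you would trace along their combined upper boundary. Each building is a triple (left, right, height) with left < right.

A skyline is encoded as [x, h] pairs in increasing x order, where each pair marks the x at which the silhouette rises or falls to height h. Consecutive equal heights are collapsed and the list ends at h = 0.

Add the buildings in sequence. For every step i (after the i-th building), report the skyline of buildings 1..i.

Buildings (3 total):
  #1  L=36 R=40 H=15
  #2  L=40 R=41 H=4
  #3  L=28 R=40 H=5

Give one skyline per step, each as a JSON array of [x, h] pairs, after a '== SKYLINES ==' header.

== SKYLINES ==
[[36,15],[40,0]]
[[36,15],[40,4],[41,0]]
[[28,5],[36,15],[40,4],[41,0]]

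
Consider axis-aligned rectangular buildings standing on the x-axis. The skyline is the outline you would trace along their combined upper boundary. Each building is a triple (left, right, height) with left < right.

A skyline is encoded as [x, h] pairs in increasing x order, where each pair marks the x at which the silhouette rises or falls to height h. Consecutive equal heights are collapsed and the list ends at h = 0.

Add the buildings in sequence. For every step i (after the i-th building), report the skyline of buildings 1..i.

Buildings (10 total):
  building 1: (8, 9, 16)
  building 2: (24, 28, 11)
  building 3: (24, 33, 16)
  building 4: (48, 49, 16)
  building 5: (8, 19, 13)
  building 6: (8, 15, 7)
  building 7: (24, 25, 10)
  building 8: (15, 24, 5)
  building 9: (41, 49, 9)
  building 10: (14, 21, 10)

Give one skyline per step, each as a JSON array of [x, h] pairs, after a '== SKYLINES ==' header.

== SKYLINES ==
[[8,16],[9,0]]
[[8,16],[9,0],[24,11],[28,0]]
[[8,16],[9,0],[24,16],[33,0]]
[[8,16],[9,0],[24,16],[33,0],[48,16],[49,0]]
[[8,16],[9,13],[19,0],[24,16],[33,0],[48,16],[49,0]]
[[8,16],[9,13],[19,0],[24,16],[33,0],[48,16],[49,0]]
[[8,16],[9,13],[19,0],[24,16],[33,0],[48,16],[49,0]]
[[8,16],[9,13],[19,5],[24,16],[33,0],[48,16],[49,0]]
[[8,16],[9,13],[19,5],[24,16],[33,0],[41,9],[48,16],[49,0]]
[[8,16],[9,13],[19,10],[21,5],[24,16],[33,0],[41,9],[48,16],[49,0]]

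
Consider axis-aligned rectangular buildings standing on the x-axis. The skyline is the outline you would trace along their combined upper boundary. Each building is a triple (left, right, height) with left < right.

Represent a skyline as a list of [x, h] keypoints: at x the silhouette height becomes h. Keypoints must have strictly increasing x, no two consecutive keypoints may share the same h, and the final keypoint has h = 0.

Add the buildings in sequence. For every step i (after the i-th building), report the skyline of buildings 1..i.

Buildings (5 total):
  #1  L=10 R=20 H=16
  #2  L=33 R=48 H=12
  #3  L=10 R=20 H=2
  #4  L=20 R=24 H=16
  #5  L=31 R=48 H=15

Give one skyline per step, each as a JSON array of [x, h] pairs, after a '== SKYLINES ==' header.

== SKYLINES ==
[[10,16],[20,0]]
[[10,16],[20,0],[33,12],[48,0]]
[[10,16],[20,0],[33,12],[48,0]]
[[10,16],[24,0],[33,12],[48,0]]
[[10,16],[24,0],[31,15],[48,0]]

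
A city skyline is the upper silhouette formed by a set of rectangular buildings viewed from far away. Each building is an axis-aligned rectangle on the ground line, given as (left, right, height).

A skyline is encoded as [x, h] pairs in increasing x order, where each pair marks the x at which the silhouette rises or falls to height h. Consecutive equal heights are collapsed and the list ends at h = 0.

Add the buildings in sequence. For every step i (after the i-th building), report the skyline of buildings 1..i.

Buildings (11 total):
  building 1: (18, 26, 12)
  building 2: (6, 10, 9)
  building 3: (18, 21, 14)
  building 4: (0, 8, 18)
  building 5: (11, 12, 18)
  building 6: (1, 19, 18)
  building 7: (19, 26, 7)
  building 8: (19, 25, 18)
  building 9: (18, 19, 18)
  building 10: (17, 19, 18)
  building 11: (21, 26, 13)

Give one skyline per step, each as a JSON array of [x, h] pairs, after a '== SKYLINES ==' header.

== SKYLINES ==
[[18,12],[26,0]]
[[6,9],[10,0],[18,12],[26,0]]
[[6,9],[10,0],[18,14],[21,12],[26,0]]
[[0,18],[8,9],[10,0],[18,14],[21,12],[26,0]]
[[0,18],[8,9],[10,0],[11,18],[12,0],[18,14],[21,12],[26,0]]
[[0,18],[19,14],[21,12],[26,0]]
[[0,18],[19,14],[21,12],[26,0]]
[[0,18],[25,12],[26,0]]
[[0,18],[25,12],[26,0]]
[[0,18],[25,12],[26,0]]
[[0,18],[25,13],[26,0]]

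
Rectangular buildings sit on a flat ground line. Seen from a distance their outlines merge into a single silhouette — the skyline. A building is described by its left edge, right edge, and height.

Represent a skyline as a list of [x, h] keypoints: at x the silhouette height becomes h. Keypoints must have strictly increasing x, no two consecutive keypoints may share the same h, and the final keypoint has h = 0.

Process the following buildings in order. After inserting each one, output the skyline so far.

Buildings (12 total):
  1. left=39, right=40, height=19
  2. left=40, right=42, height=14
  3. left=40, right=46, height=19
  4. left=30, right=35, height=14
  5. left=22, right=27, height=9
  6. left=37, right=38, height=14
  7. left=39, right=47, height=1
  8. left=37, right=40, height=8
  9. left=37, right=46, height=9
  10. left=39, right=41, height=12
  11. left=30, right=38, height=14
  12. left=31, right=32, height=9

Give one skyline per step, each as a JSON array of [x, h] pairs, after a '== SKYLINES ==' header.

== SKYLINES ==
[[39,19],[40,0]]
[[39,19],[40,14],[42,0]]
[[39,19],[46,0]]
[[30,14],[35,0],[39,19],[46,0]]
[[22,9],[27,0],[30,14],[35,0],[39,19],[46,0]]
[[22,9],[27,0],[30,14],[35,0],[37,14],[38,0],[39,19],[46,0]]
[[22,9],[27,0],[30,14],[35,0],[37,14],[38,0],[39,19],[46,1],[47,0]]
[[22,9],[27,0],[30,14],[35,0],[37,14],[38,8],[39,19],[46,1],[47,0]]
[[22,9],[27,0],[30,14],[35,0],[37,14],[38,9],[39,19],[46,1],[47,0]]
[[22,9],[27,0],[30,14],[35,0],[37,14],[38,9],[39,19],[46,1],[47,0]]
[[22,9],[27,0],[30,14],[38,9],[39,19],[46,1],[47,0]]
[[22,9],[27,0],[30,14],[38,9],[39,19],[46,1],[47,0]]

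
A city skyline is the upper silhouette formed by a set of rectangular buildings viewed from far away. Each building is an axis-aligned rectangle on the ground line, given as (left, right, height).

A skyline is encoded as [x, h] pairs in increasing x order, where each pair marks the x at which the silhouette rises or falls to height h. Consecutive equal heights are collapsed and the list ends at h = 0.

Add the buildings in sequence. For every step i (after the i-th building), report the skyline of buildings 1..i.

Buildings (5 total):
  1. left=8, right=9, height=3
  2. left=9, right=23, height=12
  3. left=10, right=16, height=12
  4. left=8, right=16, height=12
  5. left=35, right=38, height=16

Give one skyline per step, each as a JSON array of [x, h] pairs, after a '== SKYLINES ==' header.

== SKYLINES ==
[[8,3],[9,0]]
[[8,3],[9,12],[23,0]]
[[8,3],[9,12],[23,0]]
[[8,12],[23,0]]
[[8,12],[23,0],[35,16],[38,0]]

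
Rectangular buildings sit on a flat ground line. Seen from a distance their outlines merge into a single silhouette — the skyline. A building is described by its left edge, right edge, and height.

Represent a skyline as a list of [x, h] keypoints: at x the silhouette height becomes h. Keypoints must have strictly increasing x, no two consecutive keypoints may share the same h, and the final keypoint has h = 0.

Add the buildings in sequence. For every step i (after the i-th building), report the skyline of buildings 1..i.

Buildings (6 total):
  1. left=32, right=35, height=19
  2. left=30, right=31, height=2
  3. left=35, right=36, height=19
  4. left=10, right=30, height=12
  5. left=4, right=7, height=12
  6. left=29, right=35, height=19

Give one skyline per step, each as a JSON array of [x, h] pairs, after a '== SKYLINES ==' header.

== SKYLINES ==
[[32,19],[35,0]]
[[30,2],[31,0],[32,19],[35,0]]
[[30,2],[31,0],[32,19],[36,0]]
[[10,12],[30,2],[31,0],[32,19],[36,0]]
[[4,12],[7,0],[10,12],[30,2],[31,0],[32,19],[36,0]]
[[4,12],[7,0],[10,12],[29,19],[36,0]]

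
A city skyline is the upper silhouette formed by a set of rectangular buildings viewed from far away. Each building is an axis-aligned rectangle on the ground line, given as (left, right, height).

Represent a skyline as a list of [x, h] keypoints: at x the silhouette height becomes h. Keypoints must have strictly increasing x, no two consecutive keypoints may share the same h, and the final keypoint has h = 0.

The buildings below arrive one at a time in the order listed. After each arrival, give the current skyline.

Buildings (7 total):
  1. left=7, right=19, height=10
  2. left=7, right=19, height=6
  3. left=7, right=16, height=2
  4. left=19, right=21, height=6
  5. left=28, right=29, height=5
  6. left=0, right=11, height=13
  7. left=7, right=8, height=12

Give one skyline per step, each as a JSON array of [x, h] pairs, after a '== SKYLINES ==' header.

== SKYLINES ==
[[7,10],[19,0]]
[[7,10],[19,0]]
[[7,10],[19,0]]
[[7,10],[19,6],[21,0]]
[[7,10],[19,6],[21,0],[28,5],[29,0]]
[[0,13],[11,10],[19,6],[21,0],[28,5],[29,0]]
[[0,13],[11,10],[19,6],[21,0],[28,5],[29,0]]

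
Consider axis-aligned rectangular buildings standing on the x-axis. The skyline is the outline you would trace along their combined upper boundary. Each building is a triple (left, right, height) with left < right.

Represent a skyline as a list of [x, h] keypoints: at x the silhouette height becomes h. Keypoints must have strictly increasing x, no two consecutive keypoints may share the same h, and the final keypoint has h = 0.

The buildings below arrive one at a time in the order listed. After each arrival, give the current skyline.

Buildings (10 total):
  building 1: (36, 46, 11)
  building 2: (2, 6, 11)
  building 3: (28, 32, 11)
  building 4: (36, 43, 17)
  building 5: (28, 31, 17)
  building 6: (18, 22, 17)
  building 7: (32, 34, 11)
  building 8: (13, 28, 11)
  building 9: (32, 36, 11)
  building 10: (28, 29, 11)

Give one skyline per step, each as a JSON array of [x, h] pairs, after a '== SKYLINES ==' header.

== SKYLINES ==
[[36,11],[46,0]]
[[2,11],[6,0],[36,11],[46,0]]
[[2,11],[6,0],[28,11],[32,0],[36,11],[46,0]]
[[2,11],[6,0],[28,11],[32,0],[36,17],[43,11],[46,0]]
[[2,11],[6,0],[28,17],[31,11],[32,0],[36,17],[43,11],[46,0]]
[[2,11],[6,0],[18,17],[22,0],[28,17],[31,11],[32,0],[36,17],[43,11],[46,0]]
[[2,11],[6,0],[18,17],[22,0],[28,17],[31,11],[34,0],[36,17],[43,11],[46,0]]
[[2,11],[6,0],[13,11],[18,17],[22,11],[28,17],[31,11],[34,0],[36,17],[43,11],[46,0]]
[[2,11],[6,0],[13,11],[18,17],[22,11],[28,17],[31,11],[36,17],[43,11],[46,0]]
[[2,11],[6,0],[13,11],[18,17],[22,11],[28,17],[31,11],[36,17],[43,11],[46,0]]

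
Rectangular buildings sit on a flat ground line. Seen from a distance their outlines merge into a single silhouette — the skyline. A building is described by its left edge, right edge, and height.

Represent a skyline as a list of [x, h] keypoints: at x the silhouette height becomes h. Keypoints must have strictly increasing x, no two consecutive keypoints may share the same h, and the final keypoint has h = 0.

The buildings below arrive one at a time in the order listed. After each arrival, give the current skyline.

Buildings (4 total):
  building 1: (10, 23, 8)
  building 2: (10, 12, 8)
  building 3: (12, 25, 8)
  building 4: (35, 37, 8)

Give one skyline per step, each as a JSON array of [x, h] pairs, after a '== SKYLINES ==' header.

== SKYLINES ==
[[10,8],[23,0]]
[[10,8],[23,0]]
[[10,8],[25,0]]
[[10,8],[25,0],[35,8],[37,0]]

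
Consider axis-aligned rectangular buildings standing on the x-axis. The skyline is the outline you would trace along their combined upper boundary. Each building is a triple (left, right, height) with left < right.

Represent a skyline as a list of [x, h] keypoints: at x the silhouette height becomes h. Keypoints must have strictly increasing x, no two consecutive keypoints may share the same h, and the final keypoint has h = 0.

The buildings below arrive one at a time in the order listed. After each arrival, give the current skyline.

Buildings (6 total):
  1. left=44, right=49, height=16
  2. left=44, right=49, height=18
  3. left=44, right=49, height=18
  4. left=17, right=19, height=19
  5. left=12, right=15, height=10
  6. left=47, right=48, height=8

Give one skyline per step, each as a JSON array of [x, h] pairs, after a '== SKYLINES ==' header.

== SKYLINES ==
[[44,16],[49,0]]
[[44,18],[49,0]]
[[44,18],[49,0]]
[[17,19],[19,0],[44,18],[49,0]]
[[12,10],[15,0],[17,19],[19,0],[44,18],[49,0]]
[[12,10],[15,0],[17,19],[19,0],[44,18],[49,0]]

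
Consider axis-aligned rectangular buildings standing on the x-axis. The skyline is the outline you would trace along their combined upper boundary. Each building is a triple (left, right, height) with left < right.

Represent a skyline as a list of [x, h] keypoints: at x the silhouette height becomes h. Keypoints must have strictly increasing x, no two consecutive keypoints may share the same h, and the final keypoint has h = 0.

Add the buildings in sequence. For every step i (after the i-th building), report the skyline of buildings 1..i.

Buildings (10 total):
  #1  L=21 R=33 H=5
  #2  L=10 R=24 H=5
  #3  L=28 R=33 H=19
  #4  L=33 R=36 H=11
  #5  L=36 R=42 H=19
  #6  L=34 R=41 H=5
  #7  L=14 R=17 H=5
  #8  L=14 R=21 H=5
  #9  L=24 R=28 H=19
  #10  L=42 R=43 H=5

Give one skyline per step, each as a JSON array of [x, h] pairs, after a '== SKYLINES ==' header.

== SKYLINES ==
[[21,5],[33,0]]
[[10,5],[33,0]]
[[10,5],[28,19],[33,0]]
[[10,5],[28,19],[33,11],[36,0]]
[[10,5],[28,19],[33,11],[36,19],[42,0]]
[[10,5],[28,19],[33,11],[36,19],[42,0]]
[[10,5],[28,19],[33,11],[36,19],[42,0]]
[[10,5],[28,19],[33,11],[36,19],[42,0]]
[[10,5],[24,19],[33,11],[36,19],[42,0]]
[[10,5],[24,19],[33,11],[36,19],[42,5],[43,0]]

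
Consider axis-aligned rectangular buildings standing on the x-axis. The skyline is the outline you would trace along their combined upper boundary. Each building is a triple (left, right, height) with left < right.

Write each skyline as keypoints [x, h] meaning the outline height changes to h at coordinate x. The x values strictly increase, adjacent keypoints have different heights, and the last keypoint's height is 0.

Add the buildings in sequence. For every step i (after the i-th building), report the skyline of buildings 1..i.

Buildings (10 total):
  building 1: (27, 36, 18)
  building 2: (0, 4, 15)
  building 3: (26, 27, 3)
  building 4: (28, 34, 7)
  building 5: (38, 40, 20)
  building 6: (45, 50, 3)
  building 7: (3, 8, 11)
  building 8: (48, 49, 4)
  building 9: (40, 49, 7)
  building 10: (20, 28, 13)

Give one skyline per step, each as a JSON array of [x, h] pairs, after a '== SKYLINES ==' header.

== SKYLINES ==
[[27,18],[36,0]]
[[0,15],[4,0],[27,18],[36,0]]
[[0,15],[4,0],[26,3],[27,18],[36,0]]
[[0,15],[4,0],[26,3],[27,18],[36,0]]
[[0,15],[4,0],[26,3],[27,18],[36,0],[38,20],[40,0]]
[[0,15],[4,0],[26,3],[27,18],[36,0],[38,20],[40,0],[45,3],[50,0]]
[[0,15],[4,11],[8,0],[26,3],[27,18],[36,0],[38,20],[40,0],[45,3],[50,0]]
[[0,15],[4,11],[8,0],[26,3],[27,18],[36,0],[38,20],[40,0],[45,3],[48,4],[49,3],[50,0]]
[[0,15],[4,11],[8,0],[26,3],[27,18],[36,0],[38,20],[40,7],[49,3],[50,0]]
[[0,15],[4,11],[8,0],[20,13],[27,18],[36,0],[38,20],[40,7],[49,3],[50,0]]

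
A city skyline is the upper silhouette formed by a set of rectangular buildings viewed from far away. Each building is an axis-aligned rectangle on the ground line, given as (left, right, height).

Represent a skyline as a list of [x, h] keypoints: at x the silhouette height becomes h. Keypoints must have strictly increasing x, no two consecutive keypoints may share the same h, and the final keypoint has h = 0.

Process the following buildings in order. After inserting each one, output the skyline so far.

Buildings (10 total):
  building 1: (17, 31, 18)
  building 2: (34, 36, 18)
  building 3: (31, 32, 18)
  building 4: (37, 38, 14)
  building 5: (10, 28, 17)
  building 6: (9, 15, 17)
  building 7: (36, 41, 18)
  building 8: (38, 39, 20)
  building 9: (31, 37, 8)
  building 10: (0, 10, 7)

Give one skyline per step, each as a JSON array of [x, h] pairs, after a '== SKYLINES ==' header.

== SKYLINES ==
[[17,18],[31,0]]
[[17,18],[31,0],[34,18],[36,0]]
[[17,18],[32,0],[34,18],[36,0]]
[[17,18],[32,0],[34,18],[36,0],[37,14],[38,0]]
[[10,17],[17,18],[32,0],[34,18],[36,0],[37,14],[38,0]]
[[9,17],[17,18],[32,0],[34,18],[36,0],[37,14],[38,0]]
[[9,17],[17,18],[32,0],[34,18],[41,0]]
[[9,17],[17,18],[32,0],[34,18],[38,20],[39,18],[41,0]]
[[9,17],[17,18],[32,8],[34,18],[38,20],[39,18],[41,0]]
[[0,7],[9,17],[17,18],[32,8],[34,18],[38,20],[39,18],[41,0]]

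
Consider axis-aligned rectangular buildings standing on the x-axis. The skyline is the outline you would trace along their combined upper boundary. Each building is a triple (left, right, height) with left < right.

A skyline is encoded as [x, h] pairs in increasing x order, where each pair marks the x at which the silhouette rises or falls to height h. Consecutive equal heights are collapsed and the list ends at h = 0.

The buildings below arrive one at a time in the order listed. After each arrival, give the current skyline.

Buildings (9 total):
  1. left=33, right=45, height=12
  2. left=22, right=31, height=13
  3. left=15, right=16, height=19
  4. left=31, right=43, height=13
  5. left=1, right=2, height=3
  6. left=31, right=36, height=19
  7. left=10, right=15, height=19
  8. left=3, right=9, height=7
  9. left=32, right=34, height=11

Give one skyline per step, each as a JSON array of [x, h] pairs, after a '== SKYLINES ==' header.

== SKYLINES ==
[[33,12],[45,0]]
[[22,13],[31,0],[33,12],[45,0]]
[[15,19],[16,0],[22,13],[31,0],[33,12],[45,0]]
[[15,19],[16,0],[22,13],[43,12],[45,0]]
[[1,3],[2,0],[15,19],[16,0],[22,13],[43,12],[45,0]]
[[1,3],[2,0],[15,19],[16,0],[22,13],[31,19],[36,13],[43,12],[45,0]]
[[1,3],[2,0],[10,19],[16,0],[22,13],[31,19],[36,13],[43,12],[45,0]]
[[1,3],[2,0],[3,7],[9,0],[10,19],[16,0],[22,13],[31,19],[36,13],[43,12],[45,0]]
[[1,3],[2,0],[3,7],[9,0],[10,19],[16,0],[22,13],[31,19],[36,13],[43,12],[45,0]]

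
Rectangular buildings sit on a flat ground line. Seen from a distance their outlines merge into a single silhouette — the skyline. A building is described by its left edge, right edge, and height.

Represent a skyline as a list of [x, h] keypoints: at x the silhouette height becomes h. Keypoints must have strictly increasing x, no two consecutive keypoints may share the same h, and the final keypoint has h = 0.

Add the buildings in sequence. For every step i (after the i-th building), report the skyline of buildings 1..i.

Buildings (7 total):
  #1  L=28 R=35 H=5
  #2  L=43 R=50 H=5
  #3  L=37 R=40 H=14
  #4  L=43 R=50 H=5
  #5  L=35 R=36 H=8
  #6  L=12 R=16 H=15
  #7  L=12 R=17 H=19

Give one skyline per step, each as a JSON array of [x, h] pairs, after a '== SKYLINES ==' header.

== SKYLINES ==
[[28,5],[35,0]]
[[28,5],[35,0],[43,5],[50,0]]
[[28,5],[35,0],[37,14],[40,0],[43,5],[50,0]]
[[28,5],[35,0],[37,14],[40,0],[43,5],[50,0]]
[[28,5],[35,8],[36,0],[37,14],[40,0],[43,5],[50,0]]
[[12,15],[16,0],[28,5],[35,8],[36,0],[37,14],[40,0],[43,5],[50,0]]
[[12,19],[17,0],[28,5],[35,8],[36,0],[37,14],[40,0],[43,5],[50,0]]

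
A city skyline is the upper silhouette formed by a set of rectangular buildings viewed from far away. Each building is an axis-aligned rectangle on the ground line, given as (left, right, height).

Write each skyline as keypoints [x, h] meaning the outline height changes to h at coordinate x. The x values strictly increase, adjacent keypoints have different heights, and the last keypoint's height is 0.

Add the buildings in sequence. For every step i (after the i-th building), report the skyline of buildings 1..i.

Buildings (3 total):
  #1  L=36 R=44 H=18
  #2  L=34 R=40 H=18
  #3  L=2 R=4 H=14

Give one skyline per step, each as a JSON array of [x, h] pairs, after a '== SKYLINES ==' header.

== SKYLINES ==
[[36,18],[44,0]]
[[34,18],[44,0]]
[[2,14],[4,0],[34,18],[44,0]]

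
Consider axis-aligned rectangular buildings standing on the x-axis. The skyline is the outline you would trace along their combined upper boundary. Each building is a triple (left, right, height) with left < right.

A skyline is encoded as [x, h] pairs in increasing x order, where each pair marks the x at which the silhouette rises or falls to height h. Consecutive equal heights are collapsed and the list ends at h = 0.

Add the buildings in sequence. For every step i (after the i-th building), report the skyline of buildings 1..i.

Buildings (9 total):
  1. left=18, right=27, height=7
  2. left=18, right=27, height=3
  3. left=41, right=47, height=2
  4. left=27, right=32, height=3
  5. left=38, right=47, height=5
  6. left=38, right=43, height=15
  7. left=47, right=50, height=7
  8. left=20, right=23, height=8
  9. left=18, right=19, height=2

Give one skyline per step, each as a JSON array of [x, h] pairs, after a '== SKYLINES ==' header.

== SKYLINES ==
[[18,7],[27,0]]
[[18,7],[27,0]]
[[18,7],[27,0],[41,2],[47,0]]
[[18,7],[27,3],[32,0],[41,2],[47,0]]
[[18,7],[27,3],[32,0],[38,5],[47,0]]
[[18,7],[27,3],[32,0],[38,15],[43,5],[47,0]]
[[18,7],[27,3],[32,0],[38,15],[43,5],[47,7],[50,0]]
[[18,7],[20,8],[23,7],[27,3],[32,0],[38,15],[43,5],[47,7],[50,0]]
[[18,7],[20,8],[23,7],[27,3],[32,0],[38,15],[43,5],[47,7],[50,0]]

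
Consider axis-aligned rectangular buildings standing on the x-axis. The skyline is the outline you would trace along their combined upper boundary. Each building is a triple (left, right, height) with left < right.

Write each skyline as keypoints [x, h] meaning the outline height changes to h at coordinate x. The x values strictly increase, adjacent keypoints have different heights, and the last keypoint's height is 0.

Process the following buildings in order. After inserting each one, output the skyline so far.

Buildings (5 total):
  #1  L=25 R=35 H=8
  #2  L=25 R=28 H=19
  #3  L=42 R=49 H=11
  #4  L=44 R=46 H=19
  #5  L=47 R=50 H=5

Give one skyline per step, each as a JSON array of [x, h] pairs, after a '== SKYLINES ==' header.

== SKYLINES ==
[[25,8],[35,0]]
[[25,19],[28,8],[35,0]]
[[25,19],[28,8],[35,0],[42,11],[49,0]]
[[25,19],[28,8],[35,0],[42,11],[44,19],[46,11],[49,0]]
[[25,19],[28,8],[35,0],[42,11],[44,19],[46,11],[49,5],[50,0]]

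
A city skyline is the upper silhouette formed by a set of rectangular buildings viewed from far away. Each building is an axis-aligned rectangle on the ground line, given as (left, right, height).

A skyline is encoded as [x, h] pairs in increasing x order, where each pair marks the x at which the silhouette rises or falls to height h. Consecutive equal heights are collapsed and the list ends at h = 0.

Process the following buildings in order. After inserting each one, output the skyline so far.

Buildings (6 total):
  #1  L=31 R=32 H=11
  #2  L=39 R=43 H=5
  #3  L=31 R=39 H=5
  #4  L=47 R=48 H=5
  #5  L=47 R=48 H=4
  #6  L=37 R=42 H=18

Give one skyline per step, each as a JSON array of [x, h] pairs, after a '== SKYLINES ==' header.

== SKYLINES ==
[[31,11],[32,0]]
[[31,11],[32,0],[39,5],[43,0]]
[[31,11],[32,5],[43,0]]
[[31,11],[32,5],[43,0],[47,5],[48,0]]
[[31,11],[32,5],[43,0],[47,5],[48,0]]
[[31,11],[32,5],[37,18],[42,5],[43,0],[47,5],[48,0]]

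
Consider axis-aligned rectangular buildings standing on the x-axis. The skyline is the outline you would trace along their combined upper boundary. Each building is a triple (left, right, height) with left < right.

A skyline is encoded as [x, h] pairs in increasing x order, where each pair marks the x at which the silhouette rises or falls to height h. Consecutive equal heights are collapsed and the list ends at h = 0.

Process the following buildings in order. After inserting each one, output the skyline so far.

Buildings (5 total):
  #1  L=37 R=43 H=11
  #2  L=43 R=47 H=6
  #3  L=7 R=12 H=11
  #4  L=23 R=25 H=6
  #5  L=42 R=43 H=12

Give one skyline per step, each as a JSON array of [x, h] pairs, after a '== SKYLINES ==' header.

== SKYLINES ==
[[37,11],[43,0]]
[[37,11],[43,6],[47,0]]
[[7,11],[12,0],[37,11],[43,6],[47,0]]
[[7,11],[12,0],[23,6],[25,0],[37,11],[43,6],[47,0]]
[[7,11],[12,0],[23,6],[25,0],[37,11],[42,12],[43,6],[47,0]]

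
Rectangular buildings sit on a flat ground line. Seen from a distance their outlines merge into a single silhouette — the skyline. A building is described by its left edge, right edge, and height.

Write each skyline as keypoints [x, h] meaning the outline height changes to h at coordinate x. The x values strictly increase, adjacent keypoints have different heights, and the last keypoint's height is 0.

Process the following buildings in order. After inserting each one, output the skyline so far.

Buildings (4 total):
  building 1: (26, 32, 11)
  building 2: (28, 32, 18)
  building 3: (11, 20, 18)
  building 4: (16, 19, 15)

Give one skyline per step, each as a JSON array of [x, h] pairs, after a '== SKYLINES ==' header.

== SKYLINES ==
[[26,11],[32,0]]
[[26,11],[28,18],[32,0]]
[[11,18],[20,0],[26,11],[28,18],[32,0]]
[[11,18],[20,0],[26,11],[28,18],[32,0]]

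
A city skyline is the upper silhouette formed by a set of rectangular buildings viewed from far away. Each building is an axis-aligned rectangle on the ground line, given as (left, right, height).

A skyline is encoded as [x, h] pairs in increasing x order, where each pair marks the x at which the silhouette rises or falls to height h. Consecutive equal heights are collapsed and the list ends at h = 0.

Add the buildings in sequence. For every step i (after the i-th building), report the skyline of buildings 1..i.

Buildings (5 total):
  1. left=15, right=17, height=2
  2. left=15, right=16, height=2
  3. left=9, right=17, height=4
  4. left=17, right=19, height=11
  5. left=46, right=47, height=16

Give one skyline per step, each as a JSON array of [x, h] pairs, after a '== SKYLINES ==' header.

== SKYLINES ==
[[15,2],[17,0]]
[[15,2],[17,0]]
[[9,4],[17,0]]
[[9,4],[17,11],[19,0]]
[[9,4],[17,11],[19,0],[46,16],[47,0]]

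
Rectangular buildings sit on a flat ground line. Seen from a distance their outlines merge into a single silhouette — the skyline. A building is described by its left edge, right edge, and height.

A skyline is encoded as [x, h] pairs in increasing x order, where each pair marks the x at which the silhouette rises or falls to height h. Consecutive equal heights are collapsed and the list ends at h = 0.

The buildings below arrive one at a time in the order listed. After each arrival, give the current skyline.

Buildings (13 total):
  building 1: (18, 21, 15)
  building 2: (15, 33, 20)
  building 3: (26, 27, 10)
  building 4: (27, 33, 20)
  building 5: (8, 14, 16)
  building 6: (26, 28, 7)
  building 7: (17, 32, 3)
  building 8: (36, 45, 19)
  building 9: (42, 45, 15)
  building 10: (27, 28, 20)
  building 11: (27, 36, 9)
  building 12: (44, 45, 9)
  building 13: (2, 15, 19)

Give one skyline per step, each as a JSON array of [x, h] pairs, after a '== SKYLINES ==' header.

== SKYLINES ==
[[18,15],[21,0]]
[[15,20],[33,0]]
[[15,20],[33,0]]
[[15,20],[33,0]]
[[8,16],[14,0],[15,20],[33,0]]
[[8,16],[14,0],[15,20],[33,0]]
[[8,16],[14,0],[15,20],[33,0]]
[[8,16],[14,0],[15,20],[33,0],[36,19],[45,0]]
[[8,16],[14,0],[15,20],[33,0],[36,19],[45,0]]
[[8,16],[14,0],[15,20],[33,0],[36,19],[45,0]]
[[8,16],[14,0],[15,20],[33,9],[36,19],[45,0]]
[[8,16],[14,0],[15,20],[33,9],[36,19],[45,0]]
[[2,19],[15,20],[33,9],[36,19],[45,0]]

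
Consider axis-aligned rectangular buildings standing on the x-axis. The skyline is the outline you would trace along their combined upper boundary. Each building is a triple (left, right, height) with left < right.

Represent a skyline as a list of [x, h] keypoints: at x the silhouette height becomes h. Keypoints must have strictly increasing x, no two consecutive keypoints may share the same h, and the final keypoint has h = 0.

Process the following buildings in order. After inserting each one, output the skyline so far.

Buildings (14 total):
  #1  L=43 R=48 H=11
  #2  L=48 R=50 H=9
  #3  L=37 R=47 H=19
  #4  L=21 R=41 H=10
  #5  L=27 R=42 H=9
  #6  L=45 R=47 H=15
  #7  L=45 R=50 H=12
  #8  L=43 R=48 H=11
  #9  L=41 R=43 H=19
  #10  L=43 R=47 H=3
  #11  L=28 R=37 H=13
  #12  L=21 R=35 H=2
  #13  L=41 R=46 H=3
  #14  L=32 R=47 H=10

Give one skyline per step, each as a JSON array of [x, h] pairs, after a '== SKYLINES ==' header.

== SKYLINES ==
[[43,11],[48,0]]
[[43,11],[48,9],[50,0]]
[[37,19],[47,11],[48,9],[50,0]]
[[21,10],[37,19],[47,11],[48,9],[50,0]]
[[21,10],[37,19],[47,11],[48,9],[50,0]]
[[21,10],[37,19],[47,11],[48,9],[50,0]]
[[21,10],[37,19],[47,12],[50,0]]
[[21,10],[37,19],[47,12],[50,0]]
[[21,10],[37,19],[47,12],[50,0]]
[[21,10],[37,19],[47,12],[50,0]]
[[21,10],[28,13],[37,19],[47,12],[50,0]]
[[21,10],[28,13],[37,19],[47,12],[50,0]]
[[21,10],[28,13],[37,19],[47,12],[50,0]]
[[21,10],[28,13],[37,19],[47,12],[50,0]]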